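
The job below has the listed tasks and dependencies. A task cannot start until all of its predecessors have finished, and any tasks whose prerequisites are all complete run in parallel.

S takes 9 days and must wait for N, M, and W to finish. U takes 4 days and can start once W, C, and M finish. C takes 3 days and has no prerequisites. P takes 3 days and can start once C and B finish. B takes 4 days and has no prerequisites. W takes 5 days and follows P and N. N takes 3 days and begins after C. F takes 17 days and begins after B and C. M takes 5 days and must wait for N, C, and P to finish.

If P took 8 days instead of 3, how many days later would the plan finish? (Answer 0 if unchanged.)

5

As given, the longest chain is B→P→M→S = 4+3+5+9 = 21, so the finish is 21 days.
P lies on that path, so at 8 days the path becomes 26 days.
The critical path is still B→P→M→S; finish is now 26 days.
Change in finish: 26 − 21 = +5 days.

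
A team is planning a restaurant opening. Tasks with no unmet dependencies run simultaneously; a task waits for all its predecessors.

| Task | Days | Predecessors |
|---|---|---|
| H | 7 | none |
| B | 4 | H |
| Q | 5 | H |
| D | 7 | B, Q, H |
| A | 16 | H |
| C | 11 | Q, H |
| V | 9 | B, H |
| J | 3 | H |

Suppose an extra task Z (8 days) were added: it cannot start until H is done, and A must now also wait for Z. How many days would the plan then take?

31

Originally the plan takes 23 days.
With Z inserted, A now waits for max(H, Z).
New critical path: H→Z→A = 7+8+16 = 31 ⇒ 31 days.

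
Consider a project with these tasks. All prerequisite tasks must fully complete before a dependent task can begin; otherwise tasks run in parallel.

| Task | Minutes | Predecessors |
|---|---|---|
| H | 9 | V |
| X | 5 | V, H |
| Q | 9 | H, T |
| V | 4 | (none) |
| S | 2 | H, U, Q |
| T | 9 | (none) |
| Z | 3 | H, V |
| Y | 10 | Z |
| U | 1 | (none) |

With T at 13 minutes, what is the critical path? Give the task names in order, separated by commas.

Baseline: V→H→Z→Y = 4+9+3+10 = 26 → 26 minutes.
T is off the critical path — its longest chain is 20 minutes, giving 6 of slack.
That remains the longest chain; total 26 minutes.

V, H, Z, Y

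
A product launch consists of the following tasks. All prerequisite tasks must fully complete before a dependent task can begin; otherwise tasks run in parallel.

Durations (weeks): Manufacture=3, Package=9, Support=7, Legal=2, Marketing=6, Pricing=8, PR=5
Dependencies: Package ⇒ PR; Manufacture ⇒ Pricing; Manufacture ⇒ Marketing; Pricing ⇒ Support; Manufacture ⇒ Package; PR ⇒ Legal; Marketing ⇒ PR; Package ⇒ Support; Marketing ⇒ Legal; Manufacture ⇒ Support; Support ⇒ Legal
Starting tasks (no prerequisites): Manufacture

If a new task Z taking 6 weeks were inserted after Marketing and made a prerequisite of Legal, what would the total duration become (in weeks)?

Originally the schedule takes 21 weeks.
With Z inserted, Legal now waits for max(PR, Support, Marketing, Z).
New critical path: Manufacture→Package→Support→Legal = 3+9+7+2 = 21 ⇒ 21 weeks.

21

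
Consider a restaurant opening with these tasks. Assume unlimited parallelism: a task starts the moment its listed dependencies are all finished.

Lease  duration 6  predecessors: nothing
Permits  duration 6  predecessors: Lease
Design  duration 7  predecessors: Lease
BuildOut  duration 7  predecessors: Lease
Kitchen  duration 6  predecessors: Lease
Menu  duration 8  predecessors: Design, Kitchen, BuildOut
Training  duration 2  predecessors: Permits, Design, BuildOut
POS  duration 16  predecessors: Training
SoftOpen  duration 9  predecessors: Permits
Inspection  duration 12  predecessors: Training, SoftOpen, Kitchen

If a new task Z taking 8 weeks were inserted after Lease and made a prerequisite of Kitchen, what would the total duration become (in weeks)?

33

Originally the project takes 33 weeks.
With Z inserted, Kitchen now waits for max(Lease, Z).
New critical path: Lease→Permits→SoftOpen→Inspection = 6+6+9+12 = 33 ⇒ 33 weeks.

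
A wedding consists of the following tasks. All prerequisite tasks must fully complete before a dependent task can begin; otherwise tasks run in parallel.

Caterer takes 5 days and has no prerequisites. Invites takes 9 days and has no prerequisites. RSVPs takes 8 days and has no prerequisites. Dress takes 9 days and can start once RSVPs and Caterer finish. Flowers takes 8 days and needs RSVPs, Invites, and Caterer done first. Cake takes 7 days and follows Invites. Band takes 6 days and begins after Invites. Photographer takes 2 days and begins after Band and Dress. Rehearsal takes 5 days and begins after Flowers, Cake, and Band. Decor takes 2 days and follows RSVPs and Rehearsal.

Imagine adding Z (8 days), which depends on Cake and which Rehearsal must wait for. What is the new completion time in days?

Originally the schedule takes 24 days.
With Z inserted, Rehearsal now waits for max(Flowers, Cake, Band, Z).
New critical path: Invites→Cake→Z→Rehearsal→Decor = 9+7+8+5+2 = 31 ⇒ 31 days.

31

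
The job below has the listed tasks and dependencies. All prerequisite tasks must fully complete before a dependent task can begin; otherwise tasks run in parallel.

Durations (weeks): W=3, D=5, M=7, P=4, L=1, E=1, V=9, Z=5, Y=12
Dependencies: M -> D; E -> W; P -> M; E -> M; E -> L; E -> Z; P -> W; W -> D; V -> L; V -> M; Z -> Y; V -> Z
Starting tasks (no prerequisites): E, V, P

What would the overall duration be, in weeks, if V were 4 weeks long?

Actual critical path: V→Z→Y = 9+5+12 = 26 ⇒ 26 weeks.
V is on the critical path; changing it to 4 makes that path 21 weeks.
That remains the longest chain; total 21 weeks.

21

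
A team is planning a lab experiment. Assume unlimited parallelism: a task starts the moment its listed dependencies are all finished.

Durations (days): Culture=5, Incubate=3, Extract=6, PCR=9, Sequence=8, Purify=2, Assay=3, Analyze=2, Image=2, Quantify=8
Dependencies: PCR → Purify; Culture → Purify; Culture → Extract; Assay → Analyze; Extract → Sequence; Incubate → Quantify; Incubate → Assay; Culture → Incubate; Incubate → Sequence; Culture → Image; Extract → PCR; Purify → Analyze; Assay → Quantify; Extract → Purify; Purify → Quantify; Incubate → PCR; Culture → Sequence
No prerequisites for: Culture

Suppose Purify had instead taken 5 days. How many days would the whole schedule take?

Critical path before the change: Culture→Extract→PCR→Purify→Quantify = 5+6+9+2+8 = 30 giving 30 days.
Purify lies on that path, so at 5 days the path becomes 33 days.
That remains the longest chain; total 33 days.

33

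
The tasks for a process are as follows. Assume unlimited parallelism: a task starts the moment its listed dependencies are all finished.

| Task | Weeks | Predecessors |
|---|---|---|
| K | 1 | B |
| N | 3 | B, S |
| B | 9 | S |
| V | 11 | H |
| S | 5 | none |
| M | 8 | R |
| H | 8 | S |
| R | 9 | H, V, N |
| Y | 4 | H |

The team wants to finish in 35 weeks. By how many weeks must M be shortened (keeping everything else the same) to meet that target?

Current finish: 41 weeks; target: 35.
M is on every critical path, so each week cut from M cuts the finish by one (this holds down to a finish of 34).
Need 41 − 35 = 6 weeks off M → M becomes 2 weeks, finish becomes 35.

6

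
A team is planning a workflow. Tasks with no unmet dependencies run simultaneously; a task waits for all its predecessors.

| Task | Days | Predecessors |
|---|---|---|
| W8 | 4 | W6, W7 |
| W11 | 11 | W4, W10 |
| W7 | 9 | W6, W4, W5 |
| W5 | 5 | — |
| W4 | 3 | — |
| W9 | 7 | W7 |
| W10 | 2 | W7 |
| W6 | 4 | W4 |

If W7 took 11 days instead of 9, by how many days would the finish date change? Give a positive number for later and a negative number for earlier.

Critical path before the change: W4→W6→W7→W10→W11 = 3+4+9+2+11 = 29 giving 29 days.
W7 is on the critical path; changing it to 11 makes that path 31 days.
That remains the longest chain; total 31 days.
Change in finish: 31 − 29 = +2 days.

2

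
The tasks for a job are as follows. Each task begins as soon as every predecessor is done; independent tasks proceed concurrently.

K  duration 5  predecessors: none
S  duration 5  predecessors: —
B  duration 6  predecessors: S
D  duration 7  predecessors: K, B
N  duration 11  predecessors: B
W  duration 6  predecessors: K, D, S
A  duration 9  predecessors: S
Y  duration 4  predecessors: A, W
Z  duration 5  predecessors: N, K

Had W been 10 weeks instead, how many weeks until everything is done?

32

As given, the longest chain is S→B→D→W→Y = 5+6+7+6+4 = 28, so the finish is 28 weeks.
Since W is critical, the +4 change carries straight to that chain (now 32 weeks).
That remains the longest chain; total 32 weeks.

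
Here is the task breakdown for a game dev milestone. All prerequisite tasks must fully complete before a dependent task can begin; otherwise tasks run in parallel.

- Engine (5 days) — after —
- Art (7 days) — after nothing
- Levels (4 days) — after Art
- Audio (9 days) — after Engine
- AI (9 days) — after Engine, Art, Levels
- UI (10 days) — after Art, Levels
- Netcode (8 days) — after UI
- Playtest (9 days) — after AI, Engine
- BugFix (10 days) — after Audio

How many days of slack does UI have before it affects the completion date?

0

The longest chain is Art→Levels→AI→Playtest = 7+4+9+9 = 29; overall finish 29 days.
UI finishes as early as 21 and must finish by 21.
Float = 29 − 29 = 0.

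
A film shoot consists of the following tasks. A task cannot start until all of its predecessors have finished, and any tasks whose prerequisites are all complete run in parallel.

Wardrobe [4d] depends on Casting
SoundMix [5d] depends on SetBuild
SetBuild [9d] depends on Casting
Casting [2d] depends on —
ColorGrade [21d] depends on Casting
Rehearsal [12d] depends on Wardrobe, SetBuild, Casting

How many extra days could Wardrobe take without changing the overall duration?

5

The longest chain is Casting→SetBuild→Rehearsal = 2+9+12 = 23; overall finish 23 days.
The longest chain containing Wardrobe totals 18 days.
Slack of Wardrobe = 7 − 2 = 5 days.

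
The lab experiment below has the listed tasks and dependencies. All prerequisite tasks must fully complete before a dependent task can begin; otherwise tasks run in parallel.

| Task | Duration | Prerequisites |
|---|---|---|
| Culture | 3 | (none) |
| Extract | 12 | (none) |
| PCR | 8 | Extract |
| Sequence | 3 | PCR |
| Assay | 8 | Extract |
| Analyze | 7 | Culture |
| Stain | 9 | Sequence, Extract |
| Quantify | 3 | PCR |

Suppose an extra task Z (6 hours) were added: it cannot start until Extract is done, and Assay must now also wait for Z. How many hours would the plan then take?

Originally the plan takes 32 hours.
With Z inserted, Assay now waits for max(Extract, Z).
New critical path: Extract→PCR→Sequence→Stain = 12+8+3+9 = 32 ⇒ 32 hours.

32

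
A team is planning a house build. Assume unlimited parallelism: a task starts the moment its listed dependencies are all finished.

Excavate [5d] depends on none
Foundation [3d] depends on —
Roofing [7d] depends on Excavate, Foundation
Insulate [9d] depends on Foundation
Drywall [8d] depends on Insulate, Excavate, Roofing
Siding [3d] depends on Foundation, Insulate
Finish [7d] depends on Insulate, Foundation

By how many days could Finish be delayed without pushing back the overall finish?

The longest chain is Excavate→Roofing→Drywall = 5+7+8 = 20; overall finish 20 days.
The longest chain containing Finish totals 19 days.
Float = 20 − 19 = 1.

1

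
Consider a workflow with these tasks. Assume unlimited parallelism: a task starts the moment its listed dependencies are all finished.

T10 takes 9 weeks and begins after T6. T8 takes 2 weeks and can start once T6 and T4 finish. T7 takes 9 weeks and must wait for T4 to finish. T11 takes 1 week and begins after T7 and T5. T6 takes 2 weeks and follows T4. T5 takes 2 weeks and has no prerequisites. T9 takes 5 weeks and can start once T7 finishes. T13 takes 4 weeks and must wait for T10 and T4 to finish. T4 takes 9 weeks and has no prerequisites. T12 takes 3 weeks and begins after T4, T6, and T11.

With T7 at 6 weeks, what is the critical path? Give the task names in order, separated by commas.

T4, T6, T10, T13

The binding path is T4→T6→T10→T13 = 9+2+9+4 = 24; finish at 24 weeks.
The longest path through T7 is only 23 weeks, so T7 has float 1.
No other chain overtakes it, so the finish is 24 weeks.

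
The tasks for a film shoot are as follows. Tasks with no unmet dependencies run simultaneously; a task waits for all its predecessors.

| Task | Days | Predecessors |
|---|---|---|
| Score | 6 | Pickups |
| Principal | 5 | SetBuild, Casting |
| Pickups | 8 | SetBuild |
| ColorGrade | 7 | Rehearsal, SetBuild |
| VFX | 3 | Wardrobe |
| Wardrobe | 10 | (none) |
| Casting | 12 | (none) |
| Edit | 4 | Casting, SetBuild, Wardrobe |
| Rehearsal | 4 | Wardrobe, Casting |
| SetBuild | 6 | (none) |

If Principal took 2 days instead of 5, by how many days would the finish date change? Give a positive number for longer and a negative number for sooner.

0

Baseline: Casting→Rehearsal→ColorGrade = 12+4+7 = 23 → 23 days.
Principal has 6 days of float (longest path through it is 17).
That remains the longest chain; total 23 days.
Change in finish: 23 − 23 = +0 days.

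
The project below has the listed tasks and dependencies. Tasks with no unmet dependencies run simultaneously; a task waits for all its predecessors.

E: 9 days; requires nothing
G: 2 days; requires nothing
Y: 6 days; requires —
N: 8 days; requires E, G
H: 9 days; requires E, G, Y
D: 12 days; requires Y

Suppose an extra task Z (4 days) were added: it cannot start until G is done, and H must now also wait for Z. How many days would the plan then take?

18

Originally the plan takes 18 days.
With Z inserted, H now waits for max(E, G, Y, Z).
New critical path: E→H = 9+9 = 18 ⇒ 18 days.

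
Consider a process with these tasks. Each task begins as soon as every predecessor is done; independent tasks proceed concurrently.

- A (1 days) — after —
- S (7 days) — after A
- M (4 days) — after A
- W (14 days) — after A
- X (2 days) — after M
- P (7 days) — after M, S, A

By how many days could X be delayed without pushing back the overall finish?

8

Critical path: A→S→P = 1+7+7 = 15, so the finish is 15 days.
Longest path through X: 7 days (earliest finish 7, latest finish 15).
Float = 15 − 7 = 8.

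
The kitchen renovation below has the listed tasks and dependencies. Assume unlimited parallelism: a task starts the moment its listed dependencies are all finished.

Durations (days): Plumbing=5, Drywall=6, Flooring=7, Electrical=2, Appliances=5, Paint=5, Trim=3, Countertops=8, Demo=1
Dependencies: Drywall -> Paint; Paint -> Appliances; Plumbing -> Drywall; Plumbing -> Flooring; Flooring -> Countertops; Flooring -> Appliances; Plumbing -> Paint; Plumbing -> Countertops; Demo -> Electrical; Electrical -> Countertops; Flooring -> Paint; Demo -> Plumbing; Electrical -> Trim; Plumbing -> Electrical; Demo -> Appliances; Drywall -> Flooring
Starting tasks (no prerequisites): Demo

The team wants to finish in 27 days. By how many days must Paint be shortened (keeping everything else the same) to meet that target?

Current finish: 29 days; target: 27.
Paint is on every critical path, so each day cut from Paint cuts the finish by one (this holds down to a finish of 27).
Need 29 − 27 = 2 days off Paint → Paint becomes 3 days, finish becomes 27.

2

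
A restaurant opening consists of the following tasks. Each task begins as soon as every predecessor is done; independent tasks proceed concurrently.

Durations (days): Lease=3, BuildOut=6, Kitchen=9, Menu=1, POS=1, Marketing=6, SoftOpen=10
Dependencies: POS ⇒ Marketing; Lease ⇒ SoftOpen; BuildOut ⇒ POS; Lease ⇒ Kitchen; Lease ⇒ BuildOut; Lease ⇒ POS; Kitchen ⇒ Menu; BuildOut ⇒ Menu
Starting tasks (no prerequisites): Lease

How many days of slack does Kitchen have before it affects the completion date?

3

Critical path: Lease→BuildOut→POS→Marketing = 3+6+1+6 = 16, so the finish is 16 days.
Longest path through Kitchen: 13 days (earliest finish 12, latest finish 15).
Slack of Kitchen = 6 − 3 = 3 days.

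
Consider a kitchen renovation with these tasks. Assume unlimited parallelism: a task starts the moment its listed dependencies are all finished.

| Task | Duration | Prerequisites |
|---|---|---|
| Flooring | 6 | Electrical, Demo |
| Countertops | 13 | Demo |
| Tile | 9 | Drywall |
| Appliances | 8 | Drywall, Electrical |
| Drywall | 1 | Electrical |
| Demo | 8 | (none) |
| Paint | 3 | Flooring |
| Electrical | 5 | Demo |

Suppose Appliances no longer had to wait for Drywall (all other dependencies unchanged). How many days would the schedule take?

Original critical path: Demo→Electrical→Drywall→Tile = 8+5+1+9 = 23 ⇒ 23 days.
Without Drywall→Appliances, Appliances's earliest start moves from 14 to 13.
New critical path: Demo→Electrical→Drywall→Tile = 8+5+1+9 = 23 ⇒ 23 days.

23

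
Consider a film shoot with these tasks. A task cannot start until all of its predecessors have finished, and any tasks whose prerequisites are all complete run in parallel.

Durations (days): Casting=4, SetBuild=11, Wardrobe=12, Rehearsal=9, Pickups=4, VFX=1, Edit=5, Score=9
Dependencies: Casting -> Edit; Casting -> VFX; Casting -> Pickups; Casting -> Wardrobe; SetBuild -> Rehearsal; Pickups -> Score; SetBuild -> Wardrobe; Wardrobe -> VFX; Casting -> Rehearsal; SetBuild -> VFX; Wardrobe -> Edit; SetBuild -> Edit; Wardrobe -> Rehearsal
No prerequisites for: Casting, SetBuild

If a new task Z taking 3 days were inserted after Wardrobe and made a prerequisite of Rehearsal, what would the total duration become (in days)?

35

Originally the film shoot takes 32 days.
With Z inserted, Rehearsal now waits for max(SetBuild, Casting, Wardrobe, Z).
New critical path: SetBuild→Wardrobe→Z→Rehearsal = 11+12+3+9 = 35 ⇒ 35 days.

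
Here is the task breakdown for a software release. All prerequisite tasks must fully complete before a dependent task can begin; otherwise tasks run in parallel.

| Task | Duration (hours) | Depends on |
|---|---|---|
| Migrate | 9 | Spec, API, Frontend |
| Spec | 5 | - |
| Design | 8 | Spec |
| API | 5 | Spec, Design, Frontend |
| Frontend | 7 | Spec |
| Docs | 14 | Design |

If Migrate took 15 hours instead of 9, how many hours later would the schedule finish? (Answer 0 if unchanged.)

6

Actual critical path: Spec→Design→API→Migrate = 5+8+5+9 = 27 ⇒ 27 hours.
Migrate is on the critical path; changing it to 15 makes that path 33 hours.
That remains the longest chain; total 33 hours.
Change in finish: 33 − 27 = +6 hours.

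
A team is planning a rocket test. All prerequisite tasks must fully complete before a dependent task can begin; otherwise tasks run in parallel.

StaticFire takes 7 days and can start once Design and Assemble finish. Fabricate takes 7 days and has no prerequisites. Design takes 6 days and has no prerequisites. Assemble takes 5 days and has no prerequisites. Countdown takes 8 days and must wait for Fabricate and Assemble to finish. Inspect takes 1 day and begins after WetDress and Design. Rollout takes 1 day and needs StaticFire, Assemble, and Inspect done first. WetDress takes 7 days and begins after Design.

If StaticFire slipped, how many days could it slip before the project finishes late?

Design→WetDress→Inspect→Rollout = 6+7+1+1 = 15 sets the makespan at 15 days.
The longest chain containing StaticFire totals 14 days.
Slack of StaticFire = 7 − 6 = 1 day.

1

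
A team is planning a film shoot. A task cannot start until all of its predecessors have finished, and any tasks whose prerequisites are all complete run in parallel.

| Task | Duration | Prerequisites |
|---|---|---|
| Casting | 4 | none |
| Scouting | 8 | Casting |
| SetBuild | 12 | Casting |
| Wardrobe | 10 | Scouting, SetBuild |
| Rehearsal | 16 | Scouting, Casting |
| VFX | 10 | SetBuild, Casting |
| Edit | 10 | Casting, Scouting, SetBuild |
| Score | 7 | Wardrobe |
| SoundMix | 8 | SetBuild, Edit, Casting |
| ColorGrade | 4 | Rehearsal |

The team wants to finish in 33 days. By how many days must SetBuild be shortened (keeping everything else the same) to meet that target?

Current finish: 34 days; target: 33.
SetBuild is on every critical path, so each day cut from SetBuild cuts the finish by one (this holds down to a finish of 32).
Need 34 − 33 = 1 day off SetBuild → SetBuild becomes 11 days, finish becomes 33.

1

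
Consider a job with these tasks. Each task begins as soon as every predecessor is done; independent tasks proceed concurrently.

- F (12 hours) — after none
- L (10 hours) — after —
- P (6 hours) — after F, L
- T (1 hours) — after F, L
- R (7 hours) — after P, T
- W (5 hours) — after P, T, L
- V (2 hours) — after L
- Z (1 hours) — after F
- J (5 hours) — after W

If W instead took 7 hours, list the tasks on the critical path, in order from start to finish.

Critical path before the change: F→P→W→J = 12+6+5+5 = 28 giving 28 hours.
W is on the critical path; changing it to 7 makes that path 30 hours.
No other chain overtakes it, so the finish is 30 hours.

F, P, W, J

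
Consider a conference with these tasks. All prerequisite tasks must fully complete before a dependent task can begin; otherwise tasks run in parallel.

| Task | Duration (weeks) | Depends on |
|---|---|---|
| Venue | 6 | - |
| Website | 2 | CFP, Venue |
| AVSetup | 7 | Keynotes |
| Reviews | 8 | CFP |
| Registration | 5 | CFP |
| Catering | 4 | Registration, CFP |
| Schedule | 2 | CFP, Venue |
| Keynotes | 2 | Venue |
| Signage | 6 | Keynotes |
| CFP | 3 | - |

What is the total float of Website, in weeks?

Venue→Keynotes→AVSetup = 6+2+7 = 15 sets the makespan at 15 weeks.
Website finishes as early as 8 and must finish by 15.
So Website can slip 15 − 8 = 7 weeks.

7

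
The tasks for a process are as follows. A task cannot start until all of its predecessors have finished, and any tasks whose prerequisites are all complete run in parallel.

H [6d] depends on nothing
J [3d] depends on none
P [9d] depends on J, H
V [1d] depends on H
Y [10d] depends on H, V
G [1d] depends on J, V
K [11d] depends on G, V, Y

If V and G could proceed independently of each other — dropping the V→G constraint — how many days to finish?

With the dependency in place, H→V→Y→K = 6+1+10+11 = 28 sets the finish at 28 days.
Without V→G, G's earliest start moves from 7 to 3.
The longest chain is now H→V→Y→K = 6+1+10+11 = 28, so the job takes 28 days.

28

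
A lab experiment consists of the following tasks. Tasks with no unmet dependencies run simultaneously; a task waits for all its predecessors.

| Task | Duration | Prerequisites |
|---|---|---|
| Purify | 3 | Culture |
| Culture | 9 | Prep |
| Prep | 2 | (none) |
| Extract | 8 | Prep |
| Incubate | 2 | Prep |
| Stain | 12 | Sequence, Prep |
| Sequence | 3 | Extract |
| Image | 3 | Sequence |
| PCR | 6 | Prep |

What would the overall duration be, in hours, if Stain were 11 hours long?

The binding path is Prep→Extract→Sequence→Stain = 2+8+3+12 = 25; finish at 25 hours.
Since Stain is critical, the -1 change carries straight to that chain (now 24 hours).
No other chain overtakes it, so the finish is 24 hours.

24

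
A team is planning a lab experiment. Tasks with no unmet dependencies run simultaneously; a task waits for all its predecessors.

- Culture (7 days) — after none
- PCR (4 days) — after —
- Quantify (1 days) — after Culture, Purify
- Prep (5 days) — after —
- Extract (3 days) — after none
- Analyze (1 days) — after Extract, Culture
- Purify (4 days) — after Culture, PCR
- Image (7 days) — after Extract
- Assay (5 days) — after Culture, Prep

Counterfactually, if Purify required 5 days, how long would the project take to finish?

13

The binding path is Culture→Purify→Quantify = 7+4+1 = 12; finish at 12 days.
Purify lies on that path, so at 5 days the path becomes 13 days.
The critical path is still Culture→Purify→Quantify; finish is now 13 days.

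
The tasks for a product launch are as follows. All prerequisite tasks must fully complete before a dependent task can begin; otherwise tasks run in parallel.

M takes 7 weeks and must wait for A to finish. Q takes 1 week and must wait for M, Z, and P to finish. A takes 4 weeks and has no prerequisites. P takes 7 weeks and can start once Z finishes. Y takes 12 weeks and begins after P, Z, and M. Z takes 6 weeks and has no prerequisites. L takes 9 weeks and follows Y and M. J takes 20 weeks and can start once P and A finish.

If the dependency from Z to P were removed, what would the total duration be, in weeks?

32

With the dependency in place, Z→P→Y→L = 6+7+12+9 = 34 sets the finish at 34 weeks.
Without Z→P, P's earliest start moves from 6 to 0.
New critical path: A→M→Y→L = 4+7+12+9 = 32 ⇒ 32 weeks.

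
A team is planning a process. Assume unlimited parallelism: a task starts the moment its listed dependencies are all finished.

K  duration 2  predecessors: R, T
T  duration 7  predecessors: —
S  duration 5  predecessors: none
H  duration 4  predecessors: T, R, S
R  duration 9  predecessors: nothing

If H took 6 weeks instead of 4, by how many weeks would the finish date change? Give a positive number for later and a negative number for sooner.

Critical path before the change: R→H = 9+4 = 13 giving 13 weeks.
H lies on that path, so at 6 weeks the path becomes 15 weeks.
The critical path is still R→H; finish is now 15 weeks.
Change in finish: 15 − 13 = +2 weeks.

2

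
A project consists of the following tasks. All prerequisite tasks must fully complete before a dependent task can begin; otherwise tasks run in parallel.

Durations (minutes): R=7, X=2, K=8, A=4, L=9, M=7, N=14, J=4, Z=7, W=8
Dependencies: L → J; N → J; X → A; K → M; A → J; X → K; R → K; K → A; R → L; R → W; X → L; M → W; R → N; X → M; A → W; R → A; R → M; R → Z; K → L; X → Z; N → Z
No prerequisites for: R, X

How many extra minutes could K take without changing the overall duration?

The longest chain is R→K→M→W = 7+8+7+8 = 30; overall finish 30 minutes.
K finishes as early as 15 and must finish by 15.
Float = 30 − 30 = 0.

0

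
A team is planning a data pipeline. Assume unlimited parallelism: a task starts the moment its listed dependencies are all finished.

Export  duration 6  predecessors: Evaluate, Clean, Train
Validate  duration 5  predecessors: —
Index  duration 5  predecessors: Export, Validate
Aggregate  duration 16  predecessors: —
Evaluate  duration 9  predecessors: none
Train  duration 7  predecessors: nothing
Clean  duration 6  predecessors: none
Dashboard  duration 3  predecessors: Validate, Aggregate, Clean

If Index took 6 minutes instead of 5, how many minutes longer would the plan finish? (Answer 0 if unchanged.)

Actual critical path: Evaluate→Export→Index = 9+6+5 = 20 ⇒ 20 minutes.
Since Index is critical, the +1 change carries straight to that chain (now 21 minutes).
The critical path is still Evaluate→Export→Index; finish is now 21 minutes.
Change in finish: 21 − 20 = +1 minutes.

1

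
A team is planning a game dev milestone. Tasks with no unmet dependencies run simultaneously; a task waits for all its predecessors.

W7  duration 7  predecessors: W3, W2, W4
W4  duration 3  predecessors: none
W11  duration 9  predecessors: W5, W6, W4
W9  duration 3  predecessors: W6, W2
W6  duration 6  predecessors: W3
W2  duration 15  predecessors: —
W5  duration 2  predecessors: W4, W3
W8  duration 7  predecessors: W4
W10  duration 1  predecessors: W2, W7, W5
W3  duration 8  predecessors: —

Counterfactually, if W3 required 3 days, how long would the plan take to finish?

23

Baseline: W3→W6→W11 = 8+6+9 = 23 → 23 days.
W3 is on the critical path; changing it to 3 makes that path 18 days.
Now W2→W7→W10 = 15+7+1 = 23 is longest, so the finish becomes 23 days.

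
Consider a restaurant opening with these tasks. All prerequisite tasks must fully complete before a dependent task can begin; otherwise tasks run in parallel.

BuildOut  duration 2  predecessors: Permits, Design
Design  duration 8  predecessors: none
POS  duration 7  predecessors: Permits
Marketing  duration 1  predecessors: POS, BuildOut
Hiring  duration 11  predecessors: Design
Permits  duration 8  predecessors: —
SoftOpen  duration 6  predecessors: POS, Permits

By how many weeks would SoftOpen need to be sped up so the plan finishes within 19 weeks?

2

Current finish: 21 weeks; target: 19.
SoftOpen is on every critical path, so each week cut from SoftOpen cuts the finish by one (this holds down to a finish of 19).
Need 21 − 19 = 2 weeks off SoftOpen → SoftOpen becomes 4 weeks, finish becomes 19.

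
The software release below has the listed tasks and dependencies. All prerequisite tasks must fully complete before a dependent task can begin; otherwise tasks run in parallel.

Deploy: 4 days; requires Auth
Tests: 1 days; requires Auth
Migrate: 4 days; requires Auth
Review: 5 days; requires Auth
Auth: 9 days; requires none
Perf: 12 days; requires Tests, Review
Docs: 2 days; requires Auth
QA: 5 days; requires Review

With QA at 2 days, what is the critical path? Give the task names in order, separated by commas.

The binding path is Auth→Review→Perf = 9+5+12 = 26; finish at 26 days.
The longest path through QA is only 19 days, so QA has float 7.
No other chain overtakes it, so the finish is 26 days.

Auth, Review, Perf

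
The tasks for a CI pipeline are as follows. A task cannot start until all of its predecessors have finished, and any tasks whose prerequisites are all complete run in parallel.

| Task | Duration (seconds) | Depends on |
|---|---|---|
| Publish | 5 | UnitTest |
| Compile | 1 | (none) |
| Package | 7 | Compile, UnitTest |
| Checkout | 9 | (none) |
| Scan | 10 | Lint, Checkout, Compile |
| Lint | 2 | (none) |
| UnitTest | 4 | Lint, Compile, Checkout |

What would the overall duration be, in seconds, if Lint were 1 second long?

20

Baseline: Checkout→UnitTest→Package = 9+4+7 = 20 → 20 seconds.
Lint is off the critical path — its longest chain is 13 seconds, giving 7 of slack.
No other chain overtakes it, so the finish is 20 seconds.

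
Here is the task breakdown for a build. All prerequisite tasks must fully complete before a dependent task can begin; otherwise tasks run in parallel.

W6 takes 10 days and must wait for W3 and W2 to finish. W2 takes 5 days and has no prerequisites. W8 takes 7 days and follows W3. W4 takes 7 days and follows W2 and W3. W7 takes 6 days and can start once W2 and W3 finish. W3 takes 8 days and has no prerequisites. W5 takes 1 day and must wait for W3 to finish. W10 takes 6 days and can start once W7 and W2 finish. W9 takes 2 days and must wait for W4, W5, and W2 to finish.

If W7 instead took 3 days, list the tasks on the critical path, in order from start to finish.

W3, W6

Critical path before the change: W3→W7→W10 = 8+6+6 = 20 giving 20 days.
W7 is on the critical path; changing it to 3 makes that path 17 days.
The binding chain switches to W3→W6 = 8+10 = 18; finish 18 days.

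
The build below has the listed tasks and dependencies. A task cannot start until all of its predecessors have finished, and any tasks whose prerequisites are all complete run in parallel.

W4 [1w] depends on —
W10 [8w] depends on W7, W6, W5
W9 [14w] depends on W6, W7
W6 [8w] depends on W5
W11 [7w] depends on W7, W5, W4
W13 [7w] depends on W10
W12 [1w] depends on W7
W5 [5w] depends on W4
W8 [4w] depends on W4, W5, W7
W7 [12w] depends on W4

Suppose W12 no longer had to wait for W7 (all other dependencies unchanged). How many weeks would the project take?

With the dependency in place, W4→W5→W6→W10→W13 = 1+5+8+8+7 = 29 sets the finish at 29 weeks.
Without W7→W12, W12's earliest start moves from 13 to 0.
The longest chain is now W4→W5→W6→W10→W13 = 1+5+8+8+7 = 29, so the project takes 29 weeks.

29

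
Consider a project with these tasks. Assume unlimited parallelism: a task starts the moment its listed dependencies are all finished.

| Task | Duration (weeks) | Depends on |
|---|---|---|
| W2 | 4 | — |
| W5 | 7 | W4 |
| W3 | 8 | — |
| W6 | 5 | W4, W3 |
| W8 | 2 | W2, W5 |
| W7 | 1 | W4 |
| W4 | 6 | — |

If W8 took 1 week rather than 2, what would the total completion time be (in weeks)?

Actual critical path: W4→W5→W8 = 6+7+2 = 15 ⇒ 15 weeks.
W8 is on the critical path; changing it to 1 makes that path 14 weeks.
The critical path is still W4→W5→W8; finish is now 14 weeks.

14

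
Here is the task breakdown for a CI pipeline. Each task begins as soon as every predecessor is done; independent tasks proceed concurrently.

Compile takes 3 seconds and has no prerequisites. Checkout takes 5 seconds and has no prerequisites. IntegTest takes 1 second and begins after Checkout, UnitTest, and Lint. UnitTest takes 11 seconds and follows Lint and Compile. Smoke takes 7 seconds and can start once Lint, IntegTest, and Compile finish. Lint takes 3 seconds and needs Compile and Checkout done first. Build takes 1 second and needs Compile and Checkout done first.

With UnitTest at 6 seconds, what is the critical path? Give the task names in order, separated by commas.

Checkout, Lint, UnitTest, IntegTest, Smoke

Critical path before the change: Checkout→Lint→UnitTest→IntegTest→Smoke = 5+3+11+1+7 = 27 giving 27 seconds.
UnitTest lies on that path, so at 6 seconds the path becomes 22 seconds.
That remains the longest chain; total 22 seconds.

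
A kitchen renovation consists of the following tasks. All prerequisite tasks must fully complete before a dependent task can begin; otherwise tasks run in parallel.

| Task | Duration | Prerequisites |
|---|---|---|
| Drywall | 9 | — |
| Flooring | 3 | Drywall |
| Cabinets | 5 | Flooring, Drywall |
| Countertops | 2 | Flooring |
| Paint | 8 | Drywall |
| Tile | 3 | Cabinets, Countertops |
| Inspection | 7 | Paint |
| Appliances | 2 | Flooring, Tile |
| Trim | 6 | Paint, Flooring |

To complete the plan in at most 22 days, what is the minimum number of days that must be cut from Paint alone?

Current finish: 24 days; target: 22.
Paint is on every critical path, so each day cut from Paint cuts the finish by one (this holds down to a finish of 22).
Need 24 − 22 = 2 days off Paint → Paint becomes 6 days, finish becomes 22.

2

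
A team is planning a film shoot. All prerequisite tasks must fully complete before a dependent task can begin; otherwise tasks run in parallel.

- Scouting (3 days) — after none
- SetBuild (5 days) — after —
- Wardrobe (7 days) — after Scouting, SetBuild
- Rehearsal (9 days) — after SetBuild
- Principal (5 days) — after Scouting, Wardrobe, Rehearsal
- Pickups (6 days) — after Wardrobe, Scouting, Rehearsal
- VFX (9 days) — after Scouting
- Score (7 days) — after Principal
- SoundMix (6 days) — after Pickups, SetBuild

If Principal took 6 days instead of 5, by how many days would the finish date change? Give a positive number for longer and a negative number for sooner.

1

Critical path before the change: SetBuild→Rehearsal→Principal→Score = 5+9+5+7 = 26 giving 26 days.
Principal is on the critical path; changing it to 6 makes that path 27 days.
The critical path is still SetBuild→Rehearsal→Principal→Score; finish is now 27 days.
Change in finish: 27 − 26 = +1 days.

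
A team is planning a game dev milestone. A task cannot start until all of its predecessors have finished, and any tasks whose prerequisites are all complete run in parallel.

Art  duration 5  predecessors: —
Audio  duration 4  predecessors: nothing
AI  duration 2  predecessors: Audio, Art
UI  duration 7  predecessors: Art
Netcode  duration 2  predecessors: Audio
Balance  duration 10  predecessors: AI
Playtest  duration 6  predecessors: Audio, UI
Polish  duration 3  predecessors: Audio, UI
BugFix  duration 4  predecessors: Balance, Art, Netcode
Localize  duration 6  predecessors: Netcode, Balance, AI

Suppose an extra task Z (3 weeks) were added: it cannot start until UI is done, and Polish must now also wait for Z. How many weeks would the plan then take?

23

Originally the plan takes 23 weeks.
With Z inserted, Polish now waits for max(Audio, UI, Z).
New critical path: Art→AI→Balance→Localize = 5+2+10+6 = 23 ⇒ 23 weeks.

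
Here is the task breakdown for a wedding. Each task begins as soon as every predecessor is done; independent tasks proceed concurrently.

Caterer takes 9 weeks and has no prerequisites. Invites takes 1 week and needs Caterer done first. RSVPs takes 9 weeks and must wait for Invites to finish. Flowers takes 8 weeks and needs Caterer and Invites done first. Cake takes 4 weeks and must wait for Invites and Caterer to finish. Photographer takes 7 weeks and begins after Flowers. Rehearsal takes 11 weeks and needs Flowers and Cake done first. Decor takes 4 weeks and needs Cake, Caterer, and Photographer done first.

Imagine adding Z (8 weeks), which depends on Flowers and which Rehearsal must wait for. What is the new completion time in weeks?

Originally the project takes 29 weeks.
With Z inserted, Rehearsal now waits for max(Flowers, Cake, Z).
New critical path: Caterer→Invites→Flowers→Z→Rehearsal = 9+1+8+8+11 = 37 ⇒ 37 weeks.

37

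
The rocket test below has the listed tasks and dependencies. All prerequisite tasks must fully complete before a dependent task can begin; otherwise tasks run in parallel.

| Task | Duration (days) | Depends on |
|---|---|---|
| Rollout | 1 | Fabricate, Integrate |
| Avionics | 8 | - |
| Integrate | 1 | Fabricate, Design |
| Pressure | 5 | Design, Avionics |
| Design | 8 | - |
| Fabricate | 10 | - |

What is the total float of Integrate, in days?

Critical path: Design→Pressure = 8+5 = 13, so the finish is 13 days.
Longest path through Integrate: 12 days (earliest finish 11, latest finish 12).
Slack of Integrate = 11 − 10 = 1 day.

1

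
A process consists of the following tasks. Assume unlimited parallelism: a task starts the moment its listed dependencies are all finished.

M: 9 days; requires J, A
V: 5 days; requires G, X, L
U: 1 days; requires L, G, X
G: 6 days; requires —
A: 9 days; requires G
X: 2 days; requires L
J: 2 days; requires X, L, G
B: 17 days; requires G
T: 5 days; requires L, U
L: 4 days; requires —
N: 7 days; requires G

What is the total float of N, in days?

11

Critical path: G→A→M = 6+9+9 = 24, so the finish is 24 days.
Longest path through N: 13 days (earliest finish 13, latest finish 24).
Slack of N = 17 − 6 = 11 days.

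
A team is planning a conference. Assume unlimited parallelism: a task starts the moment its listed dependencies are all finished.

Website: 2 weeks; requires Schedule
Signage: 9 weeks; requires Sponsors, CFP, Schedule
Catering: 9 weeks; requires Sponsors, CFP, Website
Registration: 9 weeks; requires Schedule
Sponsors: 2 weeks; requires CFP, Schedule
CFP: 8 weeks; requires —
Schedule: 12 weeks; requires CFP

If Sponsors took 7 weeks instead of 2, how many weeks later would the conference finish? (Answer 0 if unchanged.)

As given, the longest chain is CFP→Schedule→Sponsors→Catering = 8+12+2+9 = 31, so the finish is 31 weeks.
Sponsors is on the critical path; changing it to 7 makes that path 36 weeks.
The critical path is still CFP→Schedule→Sponsors→Catering; finish is now 36 weeks.
Change in finish: 36 − 31 = +5 weeks.

5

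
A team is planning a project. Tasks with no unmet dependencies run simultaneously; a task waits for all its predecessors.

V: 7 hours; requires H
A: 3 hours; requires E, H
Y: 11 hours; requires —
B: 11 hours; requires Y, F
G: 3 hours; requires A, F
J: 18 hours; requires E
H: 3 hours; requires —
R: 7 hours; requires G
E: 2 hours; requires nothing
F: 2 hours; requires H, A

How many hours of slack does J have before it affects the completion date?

2

Critical path: Y→B = 11+11 = 22, so the finish is 22 hours.
Longest path through J: 20 hours (earliest finish 20, latest finish 22).
Slack of J = 4 − 2 = 2 hours.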